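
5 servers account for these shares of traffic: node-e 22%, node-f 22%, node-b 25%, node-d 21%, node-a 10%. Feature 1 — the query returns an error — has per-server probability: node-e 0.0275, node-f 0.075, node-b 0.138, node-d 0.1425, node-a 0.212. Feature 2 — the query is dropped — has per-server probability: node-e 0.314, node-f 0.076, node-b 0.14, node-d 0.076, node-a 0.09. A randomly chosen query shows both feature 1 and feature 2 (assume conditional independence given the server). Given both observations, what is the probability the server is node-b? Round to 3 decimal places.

By Bayes' rule, posterior ∝ prior × likelihood:
  node-e: 0.22 × 0.0275 × 0.314 = 0.0018997
  node-f: 0.22 × 0.075 × 0.076 = 0.001254
  node-b: 0.25 × 0.138 × 0.14 = 0.00483
  node-d: 0.21 × 0.1425 × 0.076 = 0.0022743
  node-a: 0.1 × 0.212 × 0.09 = 0.001908
Normalizing constant = 0.012166.
P(node-b | evidence) = 0.00483 / 0.012166 ≈ 0.397.

0.397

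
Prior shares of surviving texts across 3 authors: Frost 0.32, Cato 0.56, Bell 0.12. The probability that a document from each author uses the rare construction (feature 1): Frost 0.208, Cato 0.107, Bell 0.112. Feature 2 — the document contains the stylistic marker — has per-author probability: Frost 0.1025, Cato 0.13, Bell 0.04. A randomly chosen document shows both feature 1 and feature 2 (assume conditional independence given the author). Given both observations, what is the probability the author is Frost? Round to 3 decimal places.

By Bayes' rule, posterior ∝ prior × likelihood:
  Frost: 0.32 × 0.208 × 0.1025 = 0.0068224
  Cato: 0.56 × 0.107 × 0.13 = 0.0077896
  Bell: 0.12 × 0.112 × 0.04 = 0.0005376
Normalizing constant = 0.0151496.
P(Frost | evidence) = 0.0068224 / 0.0151496 ≈ 0.450.

0.450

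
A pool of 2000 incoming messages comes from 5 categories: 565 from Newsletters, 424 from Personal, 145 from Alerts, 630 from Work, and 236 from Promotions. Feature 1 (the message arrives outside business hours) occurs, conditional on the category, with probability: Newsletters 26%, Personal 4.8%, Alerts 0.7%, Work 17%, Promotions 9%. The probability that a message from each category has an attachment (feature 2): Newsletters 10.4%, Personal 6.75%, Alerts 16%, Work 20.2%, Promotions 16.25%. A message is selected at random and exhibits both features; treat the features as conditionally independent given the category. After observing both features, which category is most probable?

Work

By Bayes' rule, posterior ∝ prior × likelihood:
  Newsletters: 0.2825 × 0.26 × 0.104 = 0.0076388
  Personal: 0.212 × 0.048 × 0.0675 = 0.00068688
  Alerts: 0.0725 × 0.007 × 0.16 = 0.0000812
  Work: 0.315 × 0.17 × 0.202 = 0.0108171
  Promotions: 0.118 × 0.09 × 0.1625 = 0.00172575
Normalizing constant = 0.02094973.
Largest term belongs to Work, so Work is most probable.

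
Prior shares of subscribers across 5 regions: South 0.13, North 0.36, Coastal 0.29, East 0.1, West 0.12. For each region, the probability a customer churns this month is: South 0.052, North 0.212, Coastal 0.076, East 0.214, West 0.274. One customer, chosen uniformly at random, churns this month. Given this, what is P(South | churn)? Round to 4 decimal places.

Prior × likelihood for each hypothesis:
  South: 0.13 × 0.052 = 0.00676
  North: 0.36 × 0.212 = 0.07632
  Coastal: 0.29 × 0.076 = 0.02204
  East: 0.1 × 0.214 = 0.0214
  West: 0.12 × 0.274 = 0.03288
Normalizing constant = 0.1594.
P(South | evidence) = 0.00676 / 0.1594 ≈ 0.0424.

0.0424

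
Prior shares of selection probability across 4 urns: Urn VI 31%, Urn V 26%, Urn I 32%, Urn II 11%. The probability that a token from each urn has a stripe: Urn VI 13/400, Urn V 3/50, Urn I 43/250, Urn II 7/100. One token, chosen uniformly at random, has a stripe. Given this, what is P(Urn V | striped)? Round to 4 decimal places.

Prior × likelihood for each hypothesis:
  Urn VI: 0.31 × 0.0325 = 0.010075
  Urn V: 0.26 × 0.06 = 0.0156
  Urn I: 0.32 × 0.172 = 0.05504
  Urn II: 0.11 × 0.07 = 0.0077
Normalizing constant = 0.088415.
P(Urn V | evidence) = 0.0156 / 0.088415 ≈ 0.1764.

0.1764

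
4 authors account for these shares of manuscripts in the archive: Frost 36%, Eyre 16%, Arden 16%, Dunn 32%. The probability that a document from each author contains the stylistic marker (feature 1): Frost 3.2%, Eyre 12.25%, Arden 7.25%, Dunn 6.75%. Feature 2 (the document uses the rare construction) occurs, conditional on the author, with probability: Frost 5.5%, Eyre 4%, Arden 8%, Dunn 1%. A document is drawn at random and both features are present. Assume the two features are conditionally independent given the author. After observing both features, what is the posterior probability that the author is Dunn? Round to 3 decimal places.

0.084

Prior × likelihood for each hypothesis:
  Frost: 0.36 × 0.032 × 0.055 = 0.0006336
  Eyre: 0.16 × 0.1225 × 0.04 = 0.000784
  Arden: 0.16 × 0.0725 × 0.08 = 0.000928
  Dunn: 0.32 × 0.0675 × 0.01 = 0.000216
Total = 0.0025616.
P(Dunn | evidence) = 0.000216 / 0.0025616 ≈ 0.084.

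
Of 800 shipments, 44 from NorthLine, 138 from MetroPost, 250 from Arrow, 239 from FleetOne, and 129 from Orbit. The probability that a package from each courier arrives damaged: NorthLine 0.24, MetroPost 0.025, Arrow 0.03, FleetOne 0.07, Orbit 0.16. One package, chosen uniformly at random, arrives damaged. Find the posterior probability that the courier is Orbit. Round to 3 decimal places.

Compute prior × likelihood for every hypothesis:
  NorthLine: 0.055 × 0.24 = 0.0132
  MetroPost: 0.1725 × 0.025 = 0.0043125
  Arrow: 0.3125 × 0.03 = 0.009375
  FleetOne: 0.29875 × 0.07 = 0.0209125
  Orbit: 0.16125 × 0.16 = 0.0258
Normalizing constant = 0.0736.
P(Orbit | evidence) = 0.0258 / 0.0736 ≈ 0.351.

0.351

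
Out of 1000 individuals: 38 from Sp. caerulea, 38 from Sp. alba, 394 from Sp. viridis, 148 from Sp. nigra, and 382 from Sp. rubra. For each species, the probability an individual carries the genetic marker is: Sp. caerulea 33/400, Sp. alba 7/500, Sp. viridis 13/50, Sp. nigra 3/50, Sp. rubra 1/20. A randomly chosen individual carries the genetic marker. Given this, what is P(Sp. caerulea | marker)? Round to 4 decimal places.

By Bayes' rule, posterior ∝ prior × likelihood:
  Sp. caerulea: 0.038 × 0.0825 = 0.003135
  Sp. alba: 0.038 × 0.014 = 0.000532
  Sp. viridis: 0.394 × 0.26 = 0.10244
  Sp. nigra: 0.148 × 0.06 = 0.00888
  Sp. rubra: 0.382 × 0.05 = 0.0191
Normalizing constant = 0.134087.
P(Sp. caerulea | evidence) = 0.003135 / 0.134087 ≈ 0.0234.

0.0234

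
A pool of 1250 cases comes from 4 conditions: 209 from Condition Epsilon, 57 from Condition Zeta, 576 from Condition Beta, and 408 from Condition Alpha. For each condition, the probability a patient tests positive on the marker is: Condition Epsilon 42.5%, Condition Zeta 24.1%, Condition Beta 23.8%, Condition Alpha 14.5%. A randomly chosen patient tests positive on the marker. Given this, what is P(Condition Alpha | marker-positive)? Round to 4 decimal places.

Prior × likelihood for each hypothesis:
  Condition Epsilon: 0.1672 × 0.425 = 0.07106
  Condition Zeta: 0.0456 × 0.241 = 0.0109896
  Condition Beta: 0.4608 × 0.238 = 0.1096704
  Condition Alpha: 0.3264 × 0.145 = 0.047328
Total = 0.239048.
P(Condition Alpha | evidence) = 0.047328 / 0.239048 ≈ 0.1980.

0.1980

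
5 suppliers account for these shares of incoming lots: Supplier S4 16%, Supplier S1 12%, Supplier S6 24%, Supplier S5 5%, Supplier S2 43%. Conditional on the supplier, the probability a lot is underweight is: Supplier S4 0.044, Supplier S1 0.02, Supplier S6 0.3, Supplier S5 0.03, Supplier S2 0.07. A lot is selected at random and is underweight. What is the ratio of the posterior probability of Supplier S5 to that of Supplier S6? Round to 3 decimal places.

Compute prior × likelihood for every hypothesis:
  Supplier S4: 0.16 × 0.044 = 0.00704
  Supplier S1: 0.12 × 0.02 = 0.0024
  Supplier S6: 0.24 × 0.3 = 0.072
  Supplier S5: 0.05 × 0.03 = 0.0015
  Supplier S2: 0.43 × 0.07 = 0.0301
Normalizing constant = 0.11304.
The ratio is 0.0015 / 0.072 (the normalizer cancels) = 0.021.

0.021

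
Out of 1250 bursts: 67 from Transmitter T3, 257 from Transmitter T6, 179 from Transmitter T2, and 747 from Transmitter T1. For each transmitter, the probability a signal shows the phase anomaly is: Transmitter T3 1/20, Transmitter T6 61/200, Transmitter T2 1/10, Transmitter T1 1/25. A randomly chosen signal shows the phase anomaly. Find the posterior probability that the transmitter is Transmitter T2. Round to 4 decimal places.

0.1382

By Bayes' rule, posterior ∝ prior × likelihood:
  Transmitter T3: 0.0536 × 0.05 = 0.00268
  Transmitter T6: 0.2056 × 0.305 = 0.062708
  Transmitter T2: 0.1432 × 0.1 = 0.01432
  Transmitter T1: 0.5976 × 0.04 = 0.023904
Sum = 0.103612.
P(Transmitter T2 | evidence) = 0.01432 / 0.103612 ≈ 0.1382.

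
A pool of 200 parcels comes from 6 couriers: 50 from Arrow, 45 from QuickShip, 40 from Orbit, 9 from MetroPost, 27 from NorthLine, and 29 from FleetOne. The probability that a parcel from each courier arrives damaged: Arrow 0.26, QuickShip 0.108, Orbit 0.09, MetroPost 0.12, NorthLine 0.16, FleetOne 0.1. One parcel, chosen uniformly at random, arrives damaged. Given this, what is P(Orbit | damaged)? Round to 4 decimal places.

0.1210

Unnormalized posteriors (prior × likelihood):
  Arrow: 0.25 × 0.26 = 0.065
  QuickShip: 0.225 × 0.108 = 0.0243
  Orbit: 0.2 × 0.09 = 0.018
  MetroPost: 0.045 × 0.12 = 0.0054
  NorthLine: 0.135 × 0.16 = 0.0216
  FleetOne: 0.145 × 0.1 = 0.0145
Total = 0.1488.
P(Orbit | evidence) = 0.018 / 0.1488 ≈ 0.1210.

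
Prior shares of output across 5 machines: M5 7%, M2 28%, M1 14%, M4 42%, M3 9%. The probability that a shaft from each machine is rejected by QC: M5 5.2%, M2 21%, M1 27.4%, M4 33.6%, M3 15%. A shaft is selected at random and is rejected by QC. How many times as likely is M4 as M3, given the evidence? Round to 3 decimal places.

Prior × likelihood for each hypothesis:
  M5: 0.07 × 0.052 = 0.00364
  M2: 0.28 × 0.21 = 0.0588
  M1: 0.14 × 0.274 = 0.03836
  M4: 0.42 × 0.336 = 0.14112
  M3: 0.09 × 0.15 = 0.0135
Normalizing constant = 0.25542.
The ratio is 0.14112 / 0.0135 (the normalizer cancels) = 10.453.

10.453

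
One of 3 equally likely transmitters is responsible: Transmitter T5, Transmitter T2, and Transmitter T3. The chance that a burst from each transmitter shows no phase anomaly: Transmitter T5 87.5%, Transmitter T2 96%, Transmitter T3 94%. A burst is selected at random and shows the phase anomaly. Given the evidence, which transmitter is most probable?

Transmitter T5

Taking complements, P(anomaly | each) = Transmitter T5 0.125, Transmitter T2 0.04, Transmitter T3 0.06.
Since the prior is uniform, the posterior is proportional to the likelihood:
  Transmitter T5: 0.125
  Transmitter T2: 0.04
  Transmitter T3: 0.06
Total = 0.225.
Largest term belongs to Transmitter T5, so Transmitter T5 is most probable.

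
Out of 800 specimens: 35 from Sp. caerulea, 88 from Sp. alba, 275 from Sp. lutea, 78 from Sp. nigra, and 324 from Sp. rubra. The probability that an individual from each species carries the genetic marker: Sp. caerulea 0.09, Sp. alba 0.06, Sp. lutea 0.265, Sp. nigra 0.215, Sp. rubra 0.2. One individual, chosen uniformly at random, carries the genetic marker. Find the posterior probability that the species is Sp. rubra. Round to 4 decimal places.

0.3979

By Bayes' rule, posterior ∝ prior × likelihood:
  Sp. caerulea: 0.04375 × 0.09 = 0.0039375
  Sp. alba: 0.11 × 0.06 = 0.0066
  Sp. lutea: 0.34375 × 0.265 = 0.09109375
  Sp. nigra: 0.0975 × 0.215 = 0.0209625
  Sp. rubra: 0.405 × 0.2 = 0.081
Sum = 0.20359375.
P(Sp. rubra | evidence) = 0.081 / 0.20359375 ≈ 0.3979.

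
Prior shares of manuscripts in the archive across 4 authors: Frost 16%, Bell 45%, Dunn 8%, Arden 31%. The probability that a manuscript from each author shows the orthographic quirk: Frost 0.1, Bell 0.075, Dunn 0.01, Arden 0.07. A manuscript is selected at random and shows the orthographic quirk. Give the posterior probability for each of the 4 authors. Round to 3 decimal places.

Compute prior × likelihood for every hypothesis:
  Frost: 0.16 × 0.1 = 0.016
  Bell: 0.45 × 0.075 = 0.03375
  Dunn: 0.08 × 0.01 = 0.0008
  Arden: 0.31 × 0.07 = 0.0217
Sum = 0.07225.
P(Frost | quirk) = 0.016/0.07225 ≈ 0.221
P(Bell | quirk) = 0.03375/0.07225 ≈ 0.467
P(Dunn | quirk) = 0.0008/0.07225 ≈ 0.011
P(Arden | quirk) = 0.0217/0.07225 ≈ 0.300

Frost 0.221, Bell 0.467, Dunn 0.011, Arden 0.300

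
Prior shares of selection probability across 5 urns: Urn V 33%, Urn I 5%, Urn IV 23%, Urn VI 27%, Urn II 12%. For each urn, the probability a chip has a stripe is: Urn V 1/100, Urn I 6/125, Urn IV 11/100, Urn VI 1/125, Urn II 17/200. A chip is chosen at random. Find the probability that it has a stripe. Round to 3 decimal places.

Unnormalized posteriors (prior × likelihood):
  Urn V: 0.33 × 0.01 = 0.0033
  Urn I: 0.05 × 0.048 = 0.0024
  Urn IV: 0.23 × 0.11 = 0.0253
  Urn VI: 0.27 × 0.008 = 0.00216
  Urn II: 0.12 × 0.085 = 0.0102
P(striped) = 0.0033 + 0.0024 + 0.0253 + 0.00216 + 0.0102 = 0.04336 → 0.043.

0.043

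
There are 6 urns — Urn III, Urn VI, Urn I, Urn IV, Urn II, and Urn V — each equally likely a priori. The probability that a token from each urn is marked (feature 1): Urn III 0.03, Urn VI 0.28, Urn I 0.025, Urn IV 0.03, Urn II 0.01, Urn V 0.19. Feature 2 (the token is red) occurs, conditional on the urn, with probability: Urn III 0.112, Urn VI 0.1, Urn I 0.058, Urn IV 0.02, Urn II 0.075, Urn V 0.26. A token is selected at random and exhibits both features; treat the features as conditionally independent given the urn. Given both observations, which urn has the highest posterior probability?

Urn V

Since the prior is uniform, the posterior is proportional to the likelihood:
  Urn III: 0.03 × 0.112 = 0.00336
  Urn VI: 0.28 × 0.1 = 0.028
  Urn I: 0.025 × 0.058 = 0.00145
  Urn IV: 0.03 × 0.02 = 0.0006
  Urn II: 0.01 × 0.075 = 0.00075
  Urn V: 0.19 × 0.26 = 0.0494
Total = 0.08356.
Largest term belongs to Urn V, so Urn V is most probable.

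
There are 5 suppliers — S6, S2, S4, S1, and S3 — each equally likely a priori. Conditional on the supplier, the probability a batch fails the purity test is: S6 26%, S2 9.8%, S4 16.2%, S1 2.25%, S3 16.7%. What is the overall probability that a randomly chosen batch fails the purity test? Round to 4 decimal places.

0.1419

Since the prior is uniform, the posterior is proportional to the likelihood:
  S6: 0.26
  S2: 0.098
  S4: 0.162
  S1: 0.0225
  S3: 0.167
P(off-spec) = (1/5) × (0.26 + 0.098 + 0.162 + 0.0225 + 0.167) = 0.7095/5 ≈ 0.1419.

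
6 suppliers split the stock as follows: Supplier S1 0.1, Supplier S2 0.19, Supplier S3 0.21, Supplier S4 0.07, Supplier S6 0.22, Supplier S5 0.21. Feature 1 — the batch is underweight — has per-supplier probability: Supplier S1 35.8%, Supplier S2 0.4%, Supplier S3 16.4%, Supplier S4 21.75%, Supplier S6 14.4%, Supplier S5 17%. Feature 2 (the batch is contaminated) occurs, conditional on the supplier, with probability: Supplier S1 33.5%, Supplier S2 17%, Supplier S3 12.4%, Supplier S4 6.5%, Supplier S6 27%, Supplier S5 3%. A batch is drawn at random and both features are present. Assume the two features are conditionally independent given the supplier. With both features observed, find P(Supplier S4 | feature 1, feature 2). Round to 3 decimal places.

Unnormalized posteriors (prior × likelihood):
  Supplier S1: 0.1 × 0.358 × 0.335 = 0.011993
  Supplier S2: 0.19 × 0.004 × 0.17 = 0.0001292
  Supplier S3: 0.21 × 0.164 × 0.124 = 0.00427056
  Supplier S4: 0.07 × 0.2175 × 0.065 = 0.000989625
  Supplier S6: 0.22 × 0.144 × 0.27 = 0.0085536
  Supplier S5: 0.21 × 0.17 × 0.03 = 0.001071
Total = 0.027006985.
P(Supplier S4 | evidence) = 0.000989625 / 0.027006985 ≈ 0.037.

0.037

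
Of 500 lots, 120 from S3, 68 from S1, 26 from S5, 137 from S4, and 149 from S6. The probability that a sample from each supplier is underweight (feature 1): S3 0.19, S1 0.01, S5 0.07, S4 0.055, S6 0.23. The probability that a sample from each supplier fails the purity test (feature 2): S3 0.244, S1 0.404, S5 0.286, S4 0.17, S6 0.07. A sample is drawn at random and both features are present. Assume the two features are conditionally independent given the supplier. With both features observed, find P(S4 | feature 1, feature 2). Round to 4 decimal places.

Compute prior × likelihood for every hypothesis:
  S3: 0.24 × 0.19 × 0.244 = 0.0111264
  S1: 0.136 × 0.01 × 0.404 = 0.00054944
  S5: 0.052 × 0.07 × 0.286 = 0.00104104
  S4: 0.274 × 0.055 × 0.17 = 0.0025619
  S6: 0.298 × 0.23 × 0.07 = 0.0047978
Sum = 0.02007658.
P(S4 | evidence) = 0.0025619 / 0.02007658 ≈ 0.1276.

0.1276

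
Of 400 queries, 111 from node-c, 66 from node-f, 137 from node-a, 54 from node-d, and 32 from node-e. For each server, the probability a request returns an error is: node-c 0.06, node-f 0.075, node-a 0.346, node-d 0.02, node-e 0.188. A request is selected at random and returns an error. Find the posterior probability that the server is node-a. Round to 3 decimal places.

By Bayes' rule, posterior ∝ prior × likelihood:
  node-c: 0.2775 × 0.06 = 0.01665
  node-f: 0.165 × 0.075 = 0.012375
  node-a: 0.3425 × 0.346 = 0.118505
  node-d: 0.135 × 0.02 = 0.0027
  node-e: 0.08 × 0.188 = 0.01504
Total = 0.16527.
P(node-a | evidence) = 0.118505 / 0.16527 ≈ 0.717.

0.717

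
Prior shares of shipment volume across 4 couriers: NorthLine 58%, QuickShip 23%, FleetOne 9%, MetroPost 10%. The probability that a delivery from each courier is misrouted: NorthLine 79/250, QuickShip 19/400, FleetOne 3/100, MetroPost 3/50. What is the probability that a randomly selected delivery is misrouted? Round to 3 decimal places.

Unnormalized posteriors (prior × likelihood):
  NorthLine: 0.58 × 0.316 = 0.18328
  QuickShip: 0.23 × 0.0475 = 0.010925
  FleetOne: 0.09 × 0.03 = 0.0027
  MetroPost: 0.1 × 0.06 = 0.006
P(misrouted) = 0.18328 + 0.010925 + 0.0027 + 0.006 = 0.202905 → 0.203.

0.203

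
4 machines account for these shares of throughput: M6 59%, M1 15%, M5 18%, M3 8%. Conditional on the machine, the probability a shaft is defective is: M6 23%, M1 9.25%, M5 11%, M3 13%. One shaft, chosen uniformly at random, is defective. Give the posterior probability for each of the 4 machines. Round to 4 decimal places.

M6 0.7548, M1 0.0772, M5 0.1101, M3 0.0579

Unnormalized posteriors (prior × likelihood):
  M6: 0.59 × 0.23 = 0.1357
  M1: 0.15 × 0.0925 = 0.013875
  M5: 0.18 × 0.11 = 0.0198
  M3: 0.08 × 0.13 = 0.0104
Sum = 0.179775.
P(M6 | defective) = 0.1357/0.179775 ≈ 0.7548
P(M1 | defective) = 0.013875/0.179775 ≈ 0.0772
P(M5 | defective) = 0.0198/0.179775 ≈ 0.1101
P(M3 | defective) = 0.0104/0.179775 ≈ 0.0579
(Check: 0.7548+0.0772+0.1101+0.0579 = 1.0000.)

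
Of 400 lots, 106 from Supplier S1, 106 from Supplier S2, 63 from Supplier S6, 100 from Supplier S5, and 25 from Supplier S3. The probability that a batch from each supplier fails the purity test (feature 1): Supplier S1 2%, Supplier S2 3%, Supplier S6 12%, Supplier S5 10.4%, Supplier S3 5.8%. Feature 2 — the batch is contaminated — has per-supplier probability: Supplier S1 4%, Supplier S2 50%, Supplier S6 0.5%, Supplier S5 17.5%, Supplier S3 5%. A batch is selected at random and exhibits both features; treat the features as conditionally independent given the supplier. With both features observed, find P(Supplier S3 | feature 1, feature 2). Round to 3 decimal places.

0.020

Prior × likelihood for each hypothesis:
  Supplier S1: 0.265 × 0.02 × 0.04 = 0.000212
  Supplier S2: 0.265 × 0.03 × 0.5 = 0.003975
  Supplier S6: 0.1575 × 0.12 × 0.005 = 0.0000945
  Supplier S5: 0.25 × 0.104 × 0.175 = 0.00455
  Supplier S3: 0.0625 × 0.058 × 0.05 = 0.00018125
Sum = 0.00901275.
P(Supplier S3 | evidence) = 0.00018125 / 0.00901275 ≈ 0.020.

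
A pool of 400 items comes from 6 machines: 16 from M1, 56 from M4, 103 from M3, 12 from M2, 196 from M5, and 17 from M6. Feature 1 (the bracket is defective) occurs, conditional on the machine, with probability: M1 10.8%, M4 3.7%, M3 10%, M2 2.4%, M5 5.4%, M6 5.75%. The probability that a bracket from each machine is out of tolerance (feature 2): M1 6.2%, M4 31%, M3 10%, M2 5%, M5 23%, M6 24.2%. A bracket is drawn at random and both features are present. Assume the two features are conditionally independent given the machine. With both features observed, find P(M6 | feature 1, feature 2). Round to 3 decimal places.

Unnormalized posteriors (prior × likelihood):
  M1: 0.04 × 0.108 × 0.062 = 0.00026784
  M4: 0.14 × 0.037 × 0.31 = 0.0016058
  M3: 0.2575 × 0.1 × 0.1 = 0.002575
  M2: 0.03 × 0.024 × 0.05 = 0.000036
  M5: 0.49 × 0.054 × 0.23 = 0.0060858
  M6: 0.0425 × 0.0575 × 0.242 = 0.0005913875
Sum = 0.0111618275.
P(M6 | evidence) = 0.0005913875 / 0.0111618275 ≈ 0.053.

0.053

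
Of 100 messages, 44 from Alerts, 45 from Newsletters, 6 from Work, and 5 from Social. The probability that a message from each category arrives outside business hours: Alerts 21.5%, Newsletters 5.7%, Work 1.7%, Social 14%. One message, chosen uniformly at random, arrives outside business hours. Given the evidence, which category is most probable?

Alerts

By Bayes' rule, posterior ∝ prior × likelihood:
  Alerts: 0.44 × 0.215 = 0.0946
  Newsletters: 0.45 × 0.057 = 0.02565
  Work: 0.06 × 0.017 = 0.00102
  Social: 0.05 × 0.14 = 0.007
Normalizing constant = 0.12827.
Largest term belongs to Alerts, so Alerts is most probable.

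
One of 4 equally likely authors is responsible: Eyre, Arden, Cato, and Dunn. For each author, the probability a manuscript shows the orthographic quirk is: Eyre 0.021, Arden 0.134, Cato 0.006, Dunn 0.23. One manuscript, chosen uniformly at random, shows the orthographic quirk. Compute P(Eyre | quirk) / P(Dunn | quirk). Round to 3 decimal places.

0.091

Since the prior is uniform, the posterior is proportional to the likelihood:
  Eyre: 0.021
  Arden: 0.134
  Cato: 0.006
  Dunn: 0.23
Total = 0.391.
The ratio is 0.021 / 0.23 (the normalizer cancels) = 0.091.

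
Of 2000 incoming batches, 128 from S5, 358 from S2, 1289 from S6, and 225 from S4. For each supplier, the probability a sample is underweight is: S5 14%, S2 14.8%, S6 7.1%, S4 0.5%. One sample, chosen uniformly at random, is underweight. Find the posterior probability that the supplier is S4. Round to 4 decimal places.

0.0069

Unnormalized posteriors (prior × likelihood):
  S5: 0.064 × 0.14 = 0.00896
  S2: 0.179 × 0.148 = 0.026492
  S6: 0.6445 × 0.071 = 0.0457595
  S4: 0.1125 × 0.005 = 0.0005625
Total = 0.081774.
P(S4 | evidence) = 0.0005625 / 0.081774 ≈ 0.0069.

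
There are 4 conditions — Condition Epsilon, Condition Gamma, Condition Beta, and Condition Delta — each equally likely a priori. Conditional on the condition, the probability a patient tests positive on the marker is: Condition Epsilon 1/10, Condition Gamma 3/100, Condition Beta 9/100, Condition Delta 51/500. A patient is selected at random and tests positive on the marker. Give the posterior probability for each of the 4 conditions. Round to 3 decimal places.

Condition Epsilon 0.311, Condition Gamma 0.093, Condition Beta 0.280, Condition Delta 0.317

With a uniform prior (1/4 each), posterior ∝ likelihood:
  Condition Epsilon: 0.1
  Condition Gamma: 0.03
  Condition Beta: 0.09
  Condition Delta: 0.102
Sum = 0.322.
P(Condition Epsilon | marker-positive) = 0.1/0.322 ≈ 0.311
P(Condition Gamma | marker-positive) = 0.03/0.322 ≈ 0.093
P(Condition Beta | marker-positive) = 0.09/0.322 ≈ 0.280
P(Condition Delta | marker-positive) = 0.102/0.322 ≈ 0.317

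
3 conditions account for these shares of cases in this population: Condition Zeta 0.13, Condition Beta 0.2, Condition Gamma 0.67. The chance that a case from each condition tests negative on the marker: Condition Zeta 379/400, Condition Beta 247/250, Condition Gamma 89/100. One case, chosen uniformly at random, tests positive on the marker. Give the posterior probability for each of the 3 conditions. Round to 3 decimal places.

Taking complements, P(marker-positive | each) = Condition Zeta 0.0525, Condition Beta 0.012, Condition Gamma 0.11.
Unnormalized posteriors (prior × likelihood):
  Condition Zeta: 0.13 × 0.0525 = 0.006825
  Condition Beta: 0.2 × 0.012 = 0.0024
  Condition Gamma: 0.67 × 0.11 = 0.0737
Normalizing constant = 0.082925.
P(Condition Zeta | marker-positive) = 0.006825/0.082925 ≈ 0.082
P(Condition Beta | marker-positive) = 0.0024/0.082925 ≈ 0.029
P(Condition Gamma | marker-positive) = 0.0737/0.082925 ≈ 0.889
(Check: 0.082+0.029+0.889 = 1.000.)

Condition Zeta 0.082, Condition Beta 0.029, Condition Gamma 0.889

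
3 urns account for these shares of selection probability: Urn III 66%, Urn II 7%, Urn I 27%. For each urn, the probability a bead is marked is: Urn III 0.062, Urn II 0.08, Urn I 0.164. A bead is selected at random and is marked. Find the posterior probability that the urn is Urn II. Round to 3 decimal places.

By Bayes' rule, posterior ∝ prior × likelihood:
  Urn III: 0.66 × 0.062 = 0.04092
  Urn II: 0.07 × 0.08 = 0.0056
  Urn I: 0.27 × 0.164 = 0.04428
Total = 0.0908.
P(Urn II | evidence) = 0.0056 / 0.0908 ≈ 0.062.

0.062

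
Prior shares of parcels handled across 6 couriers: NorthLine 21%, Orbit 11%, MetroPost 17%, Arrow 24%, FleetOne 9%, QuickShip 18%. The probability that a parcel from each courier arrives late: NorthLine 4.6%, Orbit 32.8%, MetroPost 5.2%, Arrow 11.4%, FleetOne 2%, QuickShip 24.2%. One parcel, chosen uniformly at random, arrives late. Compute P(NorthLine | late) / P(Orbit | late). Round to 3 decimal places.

0.268

Compute prior × likelihood for every hypothesis:
  NorthLine: 0.21 × 0.046 = 0.00966
  Orbit: 0.11 × 0.328 = 0.03608
  MetroPost: 0.17 × 0.052 = 0.00884
  Arrow: 0.24 × 0.114 = 0.02736
  FleetOne: 0.09 × 0.02 = 0.0018
  QuickShip: 0.18 × 0.242 = 0.04356
Total = 0.1273.
The ratio is 0.00966 / 0.03608 (the normalizer cancels) = 0.268.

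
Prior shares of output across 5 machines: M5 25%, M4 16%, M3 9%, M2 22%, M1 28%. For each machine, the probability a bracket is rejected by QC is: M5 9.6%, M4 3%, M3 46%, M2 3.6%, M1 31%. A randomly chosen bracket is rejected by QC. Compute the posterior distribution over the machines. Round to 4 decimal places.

M5 0.1455, M4 0.0291, M3 0.2510, M2 0.0480, M1 0.5263

Compute prior × likelihood for every hypothesis:
  M5: 0.25 × 0.096 = 0.024
  M4: 0.16 × 0.03 = 0.0048
  M3: 0.09 × 0.46 = 0.0414
  M2: 0.22 × 0.036 = 0.00792
  M1: 0.28 × 0.31 = 0.0868
Sum = 0.16492.
P(M5 | rejected) = 0.024/0.16492 ≈ 0.1455
P(M4 | rejected) = 0.0048/0.16492 ≈ 0.0291
P(M3 | rejected) = 0.0414/0.16492 ≈ 0.2510
P(M2 | rejected) = 0.00792/0.16492 ≈ 0.0480
P(M1 | rejected) = 0.0868/0.16492 ≈ 0.5263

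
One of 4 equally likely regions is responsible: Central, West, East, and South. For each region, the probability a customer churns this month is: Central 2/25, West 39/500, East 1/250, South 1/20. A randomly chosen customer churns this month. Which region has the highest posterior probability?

Central

Since the prior is uniform, the posterior is proportional to the likelihood:
  Central: 0.08
  West: 0.078
  East: 0.004
  South: 0.05
Total = 0.212.
Largest term belongs to Central, so Central is most probable.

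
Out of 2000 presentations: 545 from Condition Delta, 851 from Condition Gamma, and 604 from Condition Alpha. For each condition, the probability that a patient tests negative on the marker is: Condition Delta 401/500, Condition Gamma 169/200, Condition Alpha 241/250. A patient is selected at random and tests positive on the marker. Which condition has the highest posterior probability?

Condition Gamma

Taking complements, P(marker-positive | each) = Condition Delta 0.198, Condition Gamma 0.155, Condition Alpha 0.036.
By Bayes' rule, posterior ∝ prior × likelihood:
  Condition Delta: 0.2725 × 0.198 = 0.053955
  Condition Gamma: 0.4255 × 0.155 = 0.0659525
  Condition Alpha: 0.302 × 0.036 = 0.010872
Total = 0.1307795.
Largest term belongs to Condition Gamma, so Condition Gamma is most probable.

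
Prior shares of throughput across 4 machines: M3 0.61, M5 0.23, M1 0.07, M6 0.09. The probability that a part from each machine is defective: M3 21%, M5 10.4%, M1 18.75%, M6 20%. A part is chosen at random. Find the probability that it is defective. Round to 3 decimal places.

Prior × likelihood for each hypothesis:
  M3: 0.61 × 0.21 = 0.1281
  M5: 0.23 × 0.104 = 0.02392
  M1: 0.07 × 0.1875 = 0.013125
  M6: 0.09 × 0.2 = 0.018
P(defective) = 0.1281 + 0.02392 + 0.013125 + 0.018 = 0.183145 → 0.183.

0.183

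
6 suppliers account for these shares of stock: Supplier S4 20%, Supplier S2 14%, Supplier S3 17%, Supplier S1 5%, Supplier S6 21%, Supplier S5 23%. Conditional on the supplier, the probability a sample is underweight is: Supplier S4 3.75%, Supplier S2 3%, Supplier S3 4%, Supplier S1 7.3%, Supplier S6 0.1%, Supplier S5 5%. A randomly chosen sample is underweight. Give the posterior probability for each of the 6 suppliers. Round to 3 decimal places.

Supplier S4 0.222, Supplier S2 0.124, Supplier S3 0.201, Supplier S1 0.108, Supplier S6 0.006, Supplier S5 0.340

Prior × likelihood for each hypothesis:
  Supplier S4: 0.2 × 0.0375 = 0.0075
  Supplier S2: 0.14 × 0.03 = 0.0042
  Supplier S3: 0.17 × 0.04 = 0.0068
  Supplier S1: 0.05 × 0.073 = 0.00365
  Supplier S6: 0.21 × 0.001 = 0.00021
  Supplier S5: 0.23 × 0.05 = 0.0115
Total = 0.03386.
P(Supplier S4 | underweight) = 0.0075/0.03386 ≈ 0.222
P(Supplier S2 | underweight) = 0.0042/0.03386 ≈ 0.124
P(Supplier S3 | underweight) = 0.0068/0.03386 ≈ 0.201
P(Supplier S1 | underweight) = 0.00365/0.03386 ≈ 0.108
P(Supplier S6 | underweight) = 0.00021/0.03386 ≈ 0.006
P(Supplier S5 | underweight) = 0.0115/0.03386 ≈ 0.340
(Check: 0.222+0.124+0.201+0.108+0.006+0.340 = 1.001.)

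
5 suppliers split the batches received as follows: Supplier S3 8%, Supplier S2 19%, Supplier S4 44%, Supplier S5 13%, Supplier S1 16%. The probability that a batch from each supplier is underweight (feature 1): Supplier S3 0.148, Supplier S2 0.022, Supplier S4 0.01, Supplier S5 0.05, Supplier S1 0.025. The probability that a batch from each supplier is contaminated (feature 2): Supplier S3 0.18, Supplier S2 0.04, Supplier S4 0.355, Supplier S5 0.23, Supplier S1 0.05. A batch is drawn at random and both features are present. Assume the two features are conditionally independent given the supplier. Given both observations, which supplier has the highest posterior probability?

Supplier S3

Prior × likelihood for each hypothesis:
  Supplier S3: 0.08 × 0.148 × 0.18 = 0.0021312
  Supplier S2: 0.19 × 0.022 × 0.04 = 0.0001672
  Supplier S4: 0.44 × 0.01 × 0.355 = 0.001562
  Supplier S5: 0.13 × 0.05 × 0.23 = 0.001495
  Supplier S1: 0.16 × 0.025 × 0.05 = 0.0002
Total = 0.0055554.
Largest term belongs to Supplier S3, so Supplier S3 is most probable.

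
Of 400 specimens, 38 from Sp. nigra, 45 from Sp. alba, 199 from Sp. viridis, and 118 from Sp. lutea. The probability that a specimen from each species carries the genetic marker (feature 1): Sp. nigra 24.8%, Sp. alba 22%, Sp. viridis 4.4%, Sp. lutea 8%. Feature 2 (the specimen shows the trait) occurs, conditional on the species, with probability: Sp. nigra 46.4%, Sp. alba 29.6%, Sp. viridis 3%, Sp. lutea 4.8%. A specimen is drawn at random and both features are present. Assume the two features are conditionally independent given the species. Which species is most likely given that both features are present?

Sp. nigra

Compute prior × likelihood for every hypothesis:
  Sp. nigra: 0.095 × 0.248 × 0.464 = 0.01093184
  Sp. alba: 0.1125 × 0.22 × 0.296 = 0.007326
  Sp. viridis: 0.4975 × 0.044 × 0.03 = 0.0006567
  Sp. lutea: 0.295 × 0.08 × 0.048 = 0.0011328
Sum = 0.02004734.
Largest term belongs to Sp. nigra, so Sp. nigra is most probable.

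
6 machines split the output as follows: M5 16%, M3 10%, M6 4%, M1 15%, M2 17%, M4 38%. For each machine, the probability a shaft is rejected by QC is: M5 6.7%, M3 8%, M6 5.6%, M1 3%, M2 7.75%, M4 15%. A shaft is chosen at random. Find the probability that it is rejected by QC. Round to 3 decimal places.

0.096

Unnormalized posteriors (prior × likelihood):
  M5: 0.16 × 0.067 = 0.01072
  M3: 0.1 × 0.08 = 0.008
  M6: 0.04 × 0.056 = 0.00224
  M1: 0.15 × 0.03 = 0.0045
  M2: 0.17 × 0.0775 = 0.013175
  M4: 0.38 × 0.15 = 0.057
P(rejected) = 0.01072 + 0.008 + 0.00224 + 0.0045 + 0.013175 + 0.057 = 0.095635 → 0.096.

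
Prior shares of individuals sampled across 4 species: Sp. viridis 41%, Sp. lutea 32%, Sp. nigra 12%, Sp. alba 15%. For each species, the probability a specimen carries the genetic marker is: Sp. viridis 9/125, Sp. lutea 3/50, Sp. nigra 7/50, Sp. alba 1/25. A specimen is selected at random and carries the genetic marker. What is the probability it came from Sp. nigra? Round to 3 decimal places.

0.235

Unnormalized posteriors (prior × likelihood):
  Sp. viridis: 0.41 × 0.072 = 0.02952
  Sp. lutea: 0.32 × 0.06 = 0.0192
  Sp. nigra: 0.12 × 0.14 = 0.0168
  Sp. alba: 0.15 × 0.04 = 0.006
Sum = 0.07152.
P(Sp. nigra | evidence) = 0.0168 / 0.07152 ≈ 0.235.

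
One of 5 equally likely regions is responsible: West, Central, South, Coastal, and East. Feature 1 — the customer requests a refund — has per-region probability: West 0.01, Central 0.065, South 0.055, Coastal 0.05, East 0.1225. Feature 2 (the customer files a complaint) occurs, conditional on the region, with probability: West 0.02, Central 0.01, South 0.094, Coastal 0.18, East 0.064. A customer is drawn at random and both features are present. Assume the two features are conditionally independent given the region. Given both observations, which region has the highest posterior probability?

With a uniform prior (1/5 each), posterior ∝ likelihood:
  West: 0.01 × 0.02 = 0.0002
  Central: 0.065 × 0.01 = 0.00065
  South: 0.055 × 0.094 = 0.00517
  Coastal: 0.05 × 0.18 = 0.009
  East: 0.1225 × 0.064 = 0.00784
Total = 0.02286.
Largest term belongs to Coastal, so Coastal is most probable.

Coastal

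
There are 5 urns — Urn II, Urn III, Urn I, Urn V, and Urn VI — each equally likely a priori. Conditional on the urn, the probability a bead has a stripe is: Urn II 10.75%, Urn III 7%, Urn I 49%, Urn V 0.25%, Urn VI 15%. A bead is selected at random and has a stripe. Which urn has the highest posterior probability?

Urn I

Since the prior is uniform, the posterior is proportional to the likelihood:
  Urn II: 0.1075
  Urn III: 0.07
  Urn I: 0.49
  Urn V: 0.0025
  Urn VI: 0.15
Total = 0.82.
Largest term belongs to Urn I, so Urn I is most probable.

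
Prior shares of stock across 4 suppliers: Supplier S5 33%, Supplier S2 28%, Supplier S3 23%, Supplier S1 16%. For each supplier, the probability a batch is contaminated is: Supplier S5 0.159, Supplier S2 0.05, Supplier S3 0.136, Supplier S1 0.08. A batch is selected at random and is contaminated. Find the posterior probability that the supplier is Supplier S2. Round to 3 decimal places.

Compute prior × likelihood for every hypothesis:
  Supplier S5: 0.33 × 0.159 = 0.05247
  Supplier S2: 0.28 × 0.05 = 0.014
  Supplier S3: 0.23 × 0.136 = 0.03128
  Supplier S1: 0.16 × 0.08 = 0.0128
Normalizing constant = 0.11055.
P(Supplier S2 | evidence) = 0.014 / 0.11055 ≈ 0.127.

0.127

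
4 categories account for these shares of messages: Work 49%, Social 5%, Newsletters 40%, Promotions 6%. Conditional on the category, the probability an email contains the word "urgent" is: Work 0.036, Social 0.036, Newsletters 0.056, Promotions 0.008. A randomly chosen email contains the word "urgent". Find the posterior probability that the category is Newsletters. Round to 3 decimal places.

Prior × likelihood for each hypothesis:
  Work: 0.49 × 0.036 = 0.01764
  Social: 0.05 × 0.036 = 0.0018
  Newsletters: 0.4 × 0.056 = 0.0224
  Promotions: 0.06 × 0.008 = 0.00048
Total = 0.04232.
P(Newsletters | evidence) = 0.0224 / 0.04232 ≈ 0.529.

0.529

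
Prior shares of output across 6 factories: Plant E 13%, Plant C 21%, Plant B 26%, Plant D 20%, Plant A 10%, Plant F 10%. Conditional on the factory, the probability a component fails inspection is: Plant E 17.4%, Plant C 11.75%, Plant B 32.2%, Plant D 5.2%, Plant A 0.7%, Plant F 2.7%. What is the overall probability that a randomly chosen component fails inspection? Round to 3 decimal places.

0.145

By Bayes' rule, posterior ∝ prior × likelihood:
  Plant E: 0.13 × 0.174 = 0.02262
  Plant C: 0.21 × 0.1175 = 0.024675
  Plant B: 0.26 × 0.322 = 0.08372
  Plant D: 0.2 × 0.052 = 0.0104
  Plant A: 0.1 × 0.007 = 0.0007
  Plant F: 0.1 × 0.027 = 0.0027
P(nonconforming) = 0.02262 + 0.024675 + 0.08372 + 0.0104 + 0.0007 + 0.0027 = 0.144815 → 0.145.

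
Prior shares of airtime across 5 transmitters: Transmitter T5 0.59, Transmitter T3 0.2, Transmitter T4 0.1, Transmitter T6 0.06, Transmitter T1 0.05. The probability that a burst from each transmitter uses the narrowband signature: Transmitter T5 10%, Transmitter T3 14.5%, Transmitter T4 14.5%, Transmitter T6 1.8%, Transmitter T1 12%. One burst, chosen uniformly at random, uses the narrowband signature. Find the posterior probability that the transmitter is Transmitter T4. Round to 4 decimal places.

Compute prior × likelihood for every hypothesis:
  Transmitter T5: 0.59 × 0.1 = 0.059
  Transmitter T3: 0.2 × 0.145 = 0.029
  Transmitter T4: 0.1 × 0.145 = 0.0145
  Transmitter T6: 0.06 × 0.018 = 0.00108
  Transmitter T1: 0.05 × 0.12 = 0.006
Sum = 0.10958.
P(Transmitter T4 | evidence) = 0.0145 / 0.10958 ≈ 0.1323.

0.1323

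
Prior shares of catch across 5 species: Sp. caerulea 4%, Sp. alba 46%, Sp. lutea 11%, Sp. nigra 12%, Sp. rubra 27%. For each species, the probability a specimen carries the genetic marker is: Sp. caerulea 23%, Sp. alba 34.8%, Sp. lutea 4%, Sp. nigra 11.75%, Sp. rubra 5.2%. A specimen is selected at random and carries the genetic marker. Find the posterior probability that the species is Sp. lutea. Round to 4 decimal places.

Compute prior × likelihood for every hypothesis:
  Sp. caerulea: 0.04 × 0.23 = 0.0092
  Sp. alba: 0.46 × 0.348 = 0.16008
  Sp. lutea: 0.11 × 0.04 = 0.0044
  Sp. nigra: 0.12 × 0.1175 = 0.0141
  Sp. rubra: 0.27 × 0.052 = 0.01404
Total = 0.20182.
P(Sp. lutea | evidence) = 0.0044 / 0.20182 ≈ 0.0218.

0.0218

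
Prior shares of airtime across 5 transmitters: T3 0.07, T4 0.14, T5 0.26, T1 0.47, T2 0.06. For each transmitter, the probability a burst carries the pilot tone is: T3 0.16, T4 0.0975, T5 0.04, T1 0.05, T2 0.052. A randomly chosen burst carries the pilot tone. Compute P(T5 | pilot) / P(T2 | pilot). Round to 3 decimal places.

3.333

Compute prior × likelihood for every hypothesis:
  T3: 0.07 × 0.16 = 0.0112
  T4: 0.14 × 0.0975 = 0.01365
  T5: 0.26 × 0.04 = 0.0104
  T1: 0.47 × 0.05 = 0.0235
  T2: 0.06 × 0.052 = 0.00312
Normalizing constant = 0.06187.
The ratio is 0.0104 / 0.00312 (the normalizer cancels) = 3.333.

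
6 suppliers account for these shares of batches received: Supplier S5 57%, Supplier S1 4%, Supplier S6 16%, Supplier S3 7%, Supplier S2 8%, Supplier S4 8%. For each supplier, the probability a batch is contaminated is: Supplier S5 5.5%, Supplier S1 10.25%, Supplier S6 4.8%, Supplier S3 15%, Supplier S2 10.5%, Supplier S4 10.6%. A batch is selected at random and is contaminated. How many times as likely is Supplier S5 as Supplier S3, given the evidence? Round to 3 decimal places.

2.986

Compute prior × likelihood for every hypothesis:
  Supplier S5: 0.57 × 0.055 = 0.03135
  Supplier S1: 0.04 × 0.1025 = 0.0041
  Supplier S6: 0.16 × 0.048 = 0.00768
  Supplier S3: 0.07 × 0.15 = 0.0105
  Supplier S2: 0.08 × 0.105 = 0.0084
  Supplier S4: 0.08 × 0.106 = 0.00848
Normalizing constant = 0.07051.
The ratio is 0.03135 / 0.0105 (the normalizer cancels) = 2.986.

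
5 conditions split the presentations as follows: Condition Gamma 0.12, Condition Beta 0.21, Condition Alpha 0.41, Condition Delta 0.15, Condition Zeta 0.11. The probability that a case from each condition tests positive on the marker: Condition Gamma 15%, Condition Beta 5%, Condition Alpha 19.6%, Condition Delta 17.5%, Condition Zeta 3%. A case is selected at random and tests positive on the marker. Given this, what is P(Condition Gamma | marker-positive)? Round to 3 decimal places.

Prior × likelihood for each hypothesis:
  Condition Gamma: 0.12 × 0.15 = 0.018
  Condition Beta: 0.21 × 0.05 = 0.0105
  Condition Alpha: 0.41 × 0.196 = 0.08036
  Condition Delta: 0.15 × 0.175 = 0.02625
  Condition Zeta: 0.11 × 0.03 = 0.0033
Total = 0.13841.
P(Condition Gamma | evidence) = 0.018 / 0.13841 ≈ 0.130.

0.130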